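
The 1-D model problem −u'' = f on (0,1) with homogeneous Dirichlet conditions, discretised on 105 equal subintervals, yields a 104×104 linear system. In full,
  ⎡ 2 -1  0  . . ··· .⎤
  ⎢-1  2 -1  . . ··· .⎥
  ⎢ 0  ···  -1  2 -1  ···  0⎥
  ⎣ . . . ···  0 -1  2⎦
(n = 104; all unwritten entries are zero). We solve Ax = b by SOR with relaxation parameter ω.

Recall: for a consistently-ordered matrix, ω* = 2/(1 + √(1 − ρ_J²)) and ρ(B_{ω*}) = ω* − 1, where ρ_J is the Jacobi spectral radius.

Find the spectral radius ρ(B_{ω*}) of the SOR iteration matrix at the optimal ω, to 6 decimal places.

ρ_SOR = 0.941907

[ρ_J] n=104: ρ(B_J) = cos(π/(n+1)) = cos(π/105) = 0.999552.
√(1 − cos²(π/105)) = sin(π/105) ≈ 0.0299155.
ω* = 2 / (1 + 0.0299155) = 2 / 1.0299155 ≈ 1.941907.
ρ(B_{ω*}) = ω*−1 = 0.941907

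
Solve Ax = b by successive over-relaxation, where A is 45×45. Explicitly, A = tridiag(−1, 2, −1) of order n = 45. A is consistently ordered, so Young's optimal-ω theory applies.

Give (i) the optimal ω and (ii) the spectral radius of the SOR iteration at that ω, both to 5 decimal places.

ω* = 1.87223, ρ_SOR = 0.87223

[ρ_J] n=45: ρ(B_J) = cos(π/(n+1)) = cos(π/46) = 0.99767.
√(1 − cos²(π/46)) = sin(π/46) ≈ 0.068242.
Young: ω* = 2/(1+√(1−ρ_J²)) = 2/(1+0.068242) = 2/1.068242 = 1.87223.
ρ_SOR = ω* − 1 = 1.87223 − 1 = 0.87223.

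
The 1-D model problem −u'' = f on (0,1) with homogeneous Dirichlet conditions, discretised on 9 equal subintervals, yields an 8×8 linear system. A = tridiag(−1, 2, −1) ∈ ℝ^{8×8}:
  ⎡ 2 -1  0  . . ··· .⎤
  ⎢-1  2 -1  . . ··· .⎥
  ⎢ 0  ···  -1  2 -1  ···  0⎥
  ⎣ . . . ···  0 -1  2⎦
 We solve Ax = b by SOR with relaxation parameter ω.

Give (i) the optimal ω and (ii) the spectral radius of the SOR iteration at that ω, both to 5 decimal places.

ω* = 1.49029, ρ_SOR = 0.49029

With n=8, ρ(Jacobi) = cos(π/9) = 0.93969.
√(1−ρ_J²) simplifies to sin(π/9) = 0.342020.
ω* = 2 / (1 + 0.342020) = 2 / 1.342020 ≈ 1.49029.
[ρ_SOR] ω* − 1 = 0.49029.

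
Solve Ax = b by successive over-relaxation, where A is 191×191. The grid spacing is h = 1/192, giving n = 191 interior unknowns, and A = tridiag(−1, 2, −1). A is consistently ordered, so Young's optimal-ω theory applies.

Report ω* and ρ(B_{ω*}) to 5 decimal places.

ω* = 1.96780, ρ_SOR = 0.96780

B_J for the 191×191 system has eigenvalues cos(kπ/192); ρ_J = cos(π/192) = 0.99987.
√(1 − cos²(π/192)) = sin(π/192) ≈ 0.016362.
ω* = 2/(1 + 0.016362) = 2/1.016362 = 1.96780.
Hence ρ(B_{ω*}) = 1.96780 − 1 = 0.96780.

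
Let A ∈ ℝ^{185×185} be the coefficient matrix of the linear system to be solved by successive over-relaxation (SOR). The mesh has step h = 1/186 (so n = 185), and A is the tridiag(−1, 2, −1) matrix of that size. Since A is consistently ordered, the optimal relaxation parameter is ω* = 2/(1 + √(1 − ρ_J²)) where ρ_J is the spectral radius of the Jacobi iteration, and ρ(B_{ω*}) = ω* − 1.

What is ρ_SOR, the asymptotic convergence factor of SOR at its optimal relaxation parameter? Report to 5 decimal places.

½·tridiag(1,0,1) at n=185: λ_k = cos(kπ/186); max |λ| at k=1 ⇒ ρ_J = cos(π/186) ≈ 0.99986.
√(1 − cos²(π/186)) = sin(π/186) ≈ 0.016889.
Young: ω* = 2/(1+√(1−ρ_J²)) = 2/(1+0.016889) = 2/1.016889 = 1.96678.
ρ(B_{ω*}) = ω*−1 = 0.96678

ρ_SOR = 0.96678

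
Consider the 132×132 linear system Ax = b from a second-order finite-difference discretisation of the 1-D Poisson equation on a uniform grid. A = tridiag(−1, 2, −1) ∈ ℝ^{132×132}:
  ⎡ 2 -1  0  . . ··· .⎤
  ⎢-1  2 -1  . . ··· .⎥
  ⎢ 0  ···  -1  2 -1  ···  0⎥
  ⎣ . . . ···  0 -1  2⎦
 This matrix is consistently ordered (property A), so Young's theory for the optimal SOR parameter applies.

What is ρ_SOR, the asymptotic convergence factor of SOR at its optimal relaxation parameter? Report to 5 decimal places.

ρ_SOR = 0.95385

[ρ_J] n=132: ρ(B_J) = cos(π/(n+1)) = cos(π/133) = 0.99972.
√(1 − cos²(π/133)) = sin(π/133) ≈ 0.023619.
[ω*] 2 ÷ (1 + 0.023619) = 2 ÷ 1.023619 = 1.95385.
ρ(B_{ω*}) = ω*−1 = 0.95385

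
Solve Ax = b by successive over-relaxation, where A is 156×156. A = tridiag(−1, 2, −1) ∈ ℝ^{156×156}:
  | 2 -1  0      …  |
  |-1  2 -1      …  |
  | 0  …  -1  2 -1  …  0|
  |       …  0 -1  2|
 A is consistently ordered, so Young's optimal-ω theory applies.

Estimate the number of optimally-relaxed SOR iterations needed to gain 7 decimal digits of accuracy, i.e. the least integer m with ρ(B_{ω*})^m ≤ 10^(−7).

m = 403

[ρ_J] n=156: ρ(B_J) = cos(π/(n+1)) = cos(π/157) = 0.9997998.
√(1 − cos²(π/157)) = sin(π/157) ≈ 0.0200088.
Young: ω* = 2/(1+√(1−ρ_J²)) = 2/(1+0.0200088) = 2/1.0200088 = 1.9607674.
ρ_SOR = ω* − 1 = 1.9607674 − 1 = 0.9607674.
7·ln10 = 16.1181; −ln(0.9607674) = 0.0400229; m = ⌈16.1181/0.0400229⌉ = ⌈402.722⌉ = 403.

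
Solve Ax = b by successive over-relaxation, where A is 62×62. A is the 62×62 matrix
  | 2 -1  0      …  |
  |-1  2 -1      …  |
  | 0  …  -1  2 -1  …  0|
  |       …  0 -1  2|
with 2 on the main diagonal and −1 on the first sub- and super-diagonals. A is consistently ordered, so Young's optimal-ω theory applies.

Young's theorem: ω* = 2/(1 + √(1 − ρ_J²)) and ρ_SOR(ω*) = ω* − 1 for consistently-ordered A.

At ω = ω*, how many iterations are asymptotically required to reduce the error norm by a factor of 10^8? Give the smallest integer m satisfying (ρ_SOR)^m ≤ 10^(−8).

m = 185

spectrum of D⁻¹(L+U) = {cos(kπ/63) : 1≤k≤62}; ρ_J = cos(π/63) = 0.9987569.
√(1−ρ_J²) simplifies to sin(π/63) = 0.0498459.
So ω* = 2/1.0498459 = 1.9050415 (Young).
ρ_SOR = ω* − 1 = 1.9050415 − 1 = 0.9050415.
For 8 digits: m = 8·ln10 / (−ln 0.9050415) = 18.4207/0.0997745 = 184.623; round up → m = 185.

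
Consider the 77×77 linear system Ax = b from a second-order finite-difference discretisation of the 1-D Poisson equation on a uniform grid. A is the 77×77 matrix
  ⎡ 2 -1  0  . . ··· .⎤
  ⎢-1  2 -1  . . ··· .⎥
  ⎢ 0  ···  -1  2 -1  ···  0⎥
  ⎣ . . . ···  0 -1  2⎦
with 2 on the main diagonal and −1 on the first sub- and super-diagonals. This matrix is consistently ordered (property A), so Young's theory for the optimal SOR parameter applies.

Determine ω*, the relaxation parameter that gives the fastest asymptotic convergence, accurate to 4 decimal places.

With n=77, ρ(Jacobi) = cos(π/78) = 0.9992.
√(1−ρ_J²) = |sin(π/78)| = 0.04027
ω* = 2/(1 + 0.04027) = 2/1.04027 = 1.9226.
ρ_SOR = ω* − 1 ≈ 0.9226.

ω* = 1.9226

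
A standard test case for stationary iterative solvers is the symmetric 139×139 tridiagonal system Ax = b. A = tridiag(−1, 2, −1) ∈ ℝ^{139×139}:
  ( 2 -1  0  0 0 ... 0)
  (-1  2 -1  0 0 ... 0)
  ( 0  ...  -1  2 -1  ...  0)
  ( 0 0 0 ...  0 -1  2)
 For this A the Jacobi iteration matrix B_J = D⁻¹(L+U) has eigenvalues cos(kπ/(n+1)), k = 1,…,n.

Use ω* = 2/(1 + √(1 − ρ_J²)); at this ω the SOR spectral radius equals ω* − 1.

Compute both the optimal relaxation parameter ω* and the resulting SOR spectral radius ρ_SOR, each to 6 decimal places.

ω* = 1.956109, ρ_SOR = 0.956109

ρ_J = max_k |cos(kπ/140)| = cos(π/140) = 0.999748
√(1−ρ_J²) = |sin(π/140)| = 0.0224381
ω* = 2/(1+0.0224381) = 1.956109
At ω = 1.956109 every |λ(B_ω)| = ω−1, so ρ_SOR = 0.956109.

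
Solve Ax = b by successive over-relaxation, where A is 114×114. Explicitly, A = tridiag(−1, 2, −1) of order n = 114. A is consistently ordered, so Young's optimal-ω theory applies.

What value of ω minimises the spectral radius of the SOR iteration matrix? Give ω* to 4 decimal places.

ω* = 1.9468

n=114: λ(B_J) = 1 − λ(A)/2 = cos(kπ/115); k=1 gives ρ_J = 0.9996.
root = sin(π/115) = 0.02731  (since 1−cos² = sin²).
Young: ω* = 2/(1+√(1−ρ_J²)) = 2/(1+0.02731) = 2/1.02731 = 1.9468.
ρ_SOR = ω* − 1 ≈ 0.9468.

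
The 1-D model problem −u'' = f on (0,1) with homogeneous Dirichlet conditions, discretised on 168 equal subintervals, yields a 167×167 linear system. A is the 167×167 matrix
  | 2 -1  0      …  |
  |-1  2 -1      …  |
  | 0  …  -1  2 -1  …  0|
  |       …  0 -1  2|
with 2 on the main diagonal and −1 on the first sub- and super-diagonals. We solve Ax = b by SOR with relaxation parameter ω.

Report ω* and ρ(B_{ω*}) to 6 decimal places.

ω* = 1.963289, ρ_SOR = 0.963289

B_J for the 167×167 system has eigenvalues cos(kπ/168); ρ_J = cos(π/168) = 0.999825.
√(1 − cos²(π/168)) = sin(π/168) ≈ 0.0186989.
[ω*] 2 ÷ (1 + 0.0186989) = 2 ÷ 1.0186989 = 1.963289.
ρ_SOR = ω* − 1 ≈ 0.963289.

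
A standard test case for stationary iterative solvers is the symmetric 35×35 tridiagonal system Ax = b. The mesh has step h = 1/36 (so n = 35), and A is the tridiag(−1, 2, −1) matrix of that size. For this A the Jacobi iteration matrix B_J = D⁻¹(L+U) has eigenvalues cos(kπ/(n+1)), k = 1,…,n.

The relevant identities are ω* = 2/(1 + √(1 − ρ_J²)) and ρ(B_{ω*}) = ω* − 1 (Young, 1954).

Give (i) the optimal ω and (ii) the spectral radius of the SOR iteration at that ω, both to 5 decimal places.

½·tridiag(1,0,1) at n=35: λ_k = cos(kπ/36); max |λ| at k=1 ⇒ ρ_J = cos(π/36) ≈ 0.99619.
1 − cos²(π/36) = sin²(π/36) ⇒ √(1−ρ_J²) = sin(π/36) = 0.087156.
Then 2/(1+√(1−ρ_J²)) = 2/(1+0.087156); ω* = 2/1.087156 = 1.83966.
ρ(B_{ω*}) = ω*−1 = 0.83966

ω* = 1.83966, ρ_SOR = 0.83966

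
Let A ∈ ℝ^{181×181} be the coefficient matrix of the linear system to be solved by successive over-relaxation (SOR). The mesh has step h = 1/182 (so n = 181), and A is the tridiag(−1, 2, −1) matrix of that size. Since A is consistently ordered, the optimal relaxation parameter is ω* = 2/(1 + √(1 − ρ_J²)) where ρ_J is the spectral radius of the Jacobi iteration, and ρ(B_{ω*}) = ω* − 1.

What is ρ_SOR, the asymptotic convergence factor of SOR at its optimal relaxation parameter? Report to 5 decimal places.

ρ_J = max_k |cos(kπ/182)| = cos(π/182) = 0.99985
√(1−ρ_J²) = |sin(π/182)| = 0.017261
ω* = 2/(1 + 0.017261) = 2/1.017261 = 1.96606.
Hence ρ(B_{ω*}) = 1.96606 − 1 = 0.96606.

ρ_SOR = 0.96606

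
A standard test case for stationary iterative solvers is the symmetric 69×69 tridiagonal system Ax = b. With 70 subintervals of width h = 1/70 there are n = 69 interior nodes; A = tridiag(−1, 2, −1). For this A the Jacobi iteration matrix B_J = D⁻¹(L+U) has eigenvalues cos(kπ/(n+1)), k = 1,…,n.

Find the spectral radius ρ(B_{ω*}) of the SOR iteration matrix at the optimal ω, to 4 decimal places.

[ρ_J] n=69: ρ(B_J) = cos(π/(n+1)) = cos(π/70) = 0.9990.
1 − cos²(π/70) = sin²(π/70) ⇒ √(1−ρ_J²) = sin(π/70) = 0.04486.
[ω*] 2 ÷ (1 + 0.04486) = 2 ÷ 1.04486 = 1.9141.
and ρ(B_{ω*}) = 1.9141 − 1 = 0.9141.

ρ_SOR = 0.9141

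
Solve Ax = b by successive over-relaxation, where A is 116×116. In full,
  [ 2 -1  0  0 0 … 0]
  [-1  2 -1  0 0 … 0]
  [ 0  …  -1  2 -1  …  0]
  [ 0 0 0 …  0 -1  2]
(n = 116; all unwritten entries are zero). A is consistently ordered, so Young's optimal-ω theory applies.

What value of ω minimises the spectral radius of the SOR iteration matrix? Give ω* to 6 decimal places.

ω* = 1.947708

spectrum of D⁻¹(L+U) = {cos(kπ/117) : 1≤k≤116}; ρ_J = cos(π/117) = 0.999640.
root = sin(π/117) = 0.0268480  (since 1−cos² = sin²).
So ω* = 2/1.0268480 = 1.947708 (Young).
and ρ(B_{ω*}) = 1.947708 − 1 = 0.947708.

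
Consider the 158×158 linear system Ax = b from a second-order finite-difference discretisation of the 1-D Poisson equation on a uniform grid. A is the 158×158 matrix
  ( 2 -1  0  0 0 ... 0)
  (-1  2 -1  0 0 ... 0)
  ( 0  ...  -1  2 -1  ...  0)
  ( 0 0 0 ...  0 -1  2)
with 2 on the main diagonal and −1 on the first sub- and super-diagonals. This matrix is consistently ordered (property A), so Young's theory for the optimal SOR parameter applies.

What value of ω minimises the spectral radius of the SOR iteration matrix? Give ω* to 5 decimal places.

ρ_J = max_k |cos(kπ/159)| = cos(π/159) = 0.99980
√(1 − cos²(π/159)) = sin(π/159) ≈ 0.019757.
Young: ω* = 2/(1+√(1−ρ_J²)) = 2/(1+0.019757) = 2/1.019757 = 1.96125.
At ω = 1.96125 every |λ(B_ω)| = ω−1, so ρ_SOR = 0.96125.

ω* = 1.96125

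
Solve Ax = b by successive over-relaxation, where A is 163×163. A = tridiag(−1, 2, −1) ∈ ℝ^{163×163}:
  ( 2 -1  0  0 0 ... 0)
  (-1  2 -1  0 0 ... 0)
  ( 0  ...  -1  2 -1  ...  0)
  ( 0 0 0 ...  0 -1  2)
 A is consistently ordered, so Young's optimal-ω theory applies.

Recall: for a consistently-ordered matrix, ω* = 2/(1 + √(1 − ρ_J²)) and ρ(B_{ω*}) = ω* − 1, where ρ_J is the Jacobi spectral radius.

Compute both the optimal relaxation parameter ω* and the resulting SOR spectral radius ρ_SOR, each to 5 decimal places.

ω* = 1.96241, ρ_SOR = 0.96241

ρ_J = max_k |cos(kπ/164)| = cos(π/164) = 0.99982
1 − cos²(π/164) = sin²(π/164) ⇒ √(1−ρ_J²) = sin(π/164) = 0.019155.
ω* = 2/(1+0.019155) = 1.96241
Hence ρ(B_{ω*}) = 1.96241 − 1 = 0.96241.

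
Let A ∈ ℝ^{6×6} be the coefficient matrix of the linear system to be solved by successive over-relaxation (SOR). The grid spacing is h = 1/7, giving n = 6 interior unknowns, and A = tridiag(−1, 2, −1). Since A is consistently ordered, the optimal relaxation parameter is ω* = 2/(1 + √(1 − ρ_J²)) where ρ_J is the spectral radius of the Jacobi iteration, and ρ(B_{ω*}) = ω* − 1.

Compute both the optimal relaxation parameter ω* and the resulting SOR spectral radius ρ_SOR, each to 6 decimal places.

ω* = 1.394813, ρ_SOR = 0.394813

n=6: λ(B_J) = 1 − λ(A)/2 = cos(kπ/7); k=1 gives ρ_J = 0.900969.
√(1−ρ_J²) simplifies to sin(π/7) = 0.4338837.
So ω* = 2/1.4338837 = 1.394813 (Young).
ρ(B_{ω*}) = ω*−1 = 0.394813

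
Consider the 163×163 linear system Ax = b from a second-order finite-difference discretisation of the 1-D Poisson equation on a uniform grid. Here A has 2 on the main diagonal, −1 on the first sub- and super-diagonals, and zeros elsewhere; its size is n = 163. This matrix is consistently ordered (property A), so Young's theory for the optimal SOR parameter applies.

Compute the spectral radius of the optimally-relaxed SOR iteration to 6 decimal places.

ρ_SOR = 0.962410

[ρ_J] n=163: ρ(B_J) = cos(π/(n+1)) = cos(π/164) = 0.999817.
1 − cos²(π/164) = sin²(π/164) ⇒ √(1−ρ_J²) = sin(π/164) = 0.0191549.
Then 2/(1+√(1−ρ_J²)) = 2/(1+0.0191549); ω* = 2/1.0191549 = 1.962410.
ρ(B_{ω*}) = ω*−1 = 0.962410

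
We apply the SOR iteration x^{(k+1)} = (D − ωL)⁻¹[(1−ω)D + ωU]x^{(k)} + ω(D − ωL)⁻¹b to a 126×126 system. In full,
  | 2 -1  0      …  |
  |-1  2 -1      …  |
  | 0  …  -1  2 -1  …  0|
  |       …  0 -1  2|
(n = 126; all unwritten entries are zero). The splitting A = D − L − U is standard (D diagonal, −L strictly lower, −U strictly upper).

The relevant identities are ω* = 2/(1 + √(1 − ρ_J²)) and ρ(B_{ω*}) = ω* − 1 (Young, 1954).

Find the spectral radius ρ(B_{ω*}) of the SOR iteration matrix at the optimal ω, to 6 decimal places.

[ρ_J] n=126: ρ(B_J) = cos(π/(n+1)) = cos(π/127) = 0.999694.
root = sin(π/127) = 0.0247344  (since 1−cos² = sin²).
ω* = 2/(1 + 0.0247344) = 2/1.0247344 = 1.951725.
[ρ_SOR] ω* − 1 = 0.951725.

ρ_SOR = 0.951725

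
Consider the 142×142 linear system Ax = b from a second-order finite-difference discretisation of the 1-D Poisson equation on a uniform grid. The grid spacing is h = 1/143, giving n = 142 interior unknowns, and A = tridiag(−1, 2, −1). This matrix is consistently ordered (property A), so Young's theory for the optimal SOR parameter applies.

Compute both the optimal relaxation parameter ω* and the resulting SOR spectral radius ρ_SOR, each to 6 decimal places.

With n=142, ρ(Jacobi) = cos(π/143) = 0.999759.
√(1 − cos²(π/143)) = sin(π/143) ≈ 0.0219674.
Young: ω* = 2/(1+√(1−ρ_J²)) = 2/(1+0.0219674) = 2/1.0219674 = 1.957010.
and ρ(B_{ω*}) = 1.957010 − 1 = 0.957010.

ω* = 1.957010, ρ_SOR = 0.957010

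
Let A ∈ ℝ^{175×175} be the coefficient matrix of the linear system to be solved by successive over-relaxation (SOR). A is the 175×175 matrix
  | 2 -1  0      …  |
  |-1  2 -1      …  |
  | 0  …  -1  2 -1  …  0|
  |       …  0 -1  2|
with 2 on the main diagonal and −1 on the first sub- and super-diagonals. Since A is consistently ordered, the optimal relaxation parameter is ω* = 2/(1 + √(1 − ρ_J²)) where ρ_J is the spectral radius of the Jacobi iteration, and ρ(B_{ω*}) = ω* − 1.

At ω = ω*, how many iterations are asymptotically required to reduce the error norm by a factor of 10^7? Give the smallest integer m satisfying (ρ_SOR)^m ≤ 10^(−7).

½·tridiag(1,0,1) at n=175: λ_k = cos(kπ/176); max |λ| at k=1 ⇒ ρ_J = cos(π/176) ≈ 0.9998407.
√(1−ρ_J²) simplifies to sin(π/176) = 0.0178490.
So ω* = 2/1.0178490 = 1.9649280 (Young).
ρ_SOR = ω* − 1 ≈ 0.9649280.
ρ_SOR^m ≤ 10^(−7) ⇔ m ≥ 7·ln10/(−ln 0.9649280) = 16.1181/0.0357018 = 451.465; m = ⌈451.465⌉ = 452.

m = 452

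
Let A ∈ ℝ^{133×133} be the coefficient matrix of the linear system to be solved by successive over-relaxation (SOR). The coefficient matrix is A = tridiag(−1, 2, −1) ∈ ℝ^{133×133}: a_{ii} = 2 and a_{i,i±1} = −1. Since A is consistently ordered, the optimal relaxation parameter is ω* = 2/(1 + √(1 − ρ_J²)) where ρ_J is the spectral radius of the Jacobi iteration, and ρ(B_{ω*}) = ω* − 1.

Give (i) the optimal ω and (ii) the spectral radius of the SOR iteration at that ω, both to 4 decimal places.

ω* = 1.9542, ρ_SOR = 0.9542

ρ_J = max_k |cos(kπ/134)| = cos(π/134) = 0.9997
1 − cos²(π/134) = sin²(π/134) ⇒ √(1−ρ_J²) = sin(π/134) = 0.02344.
Young: ω* = 2/(1+√(1−ρ_J²)) = 2/(1+0.02344) = 2/1.02344 = 1.9542.
ρ(B_{ω*}) = ω*−1 = 0.9542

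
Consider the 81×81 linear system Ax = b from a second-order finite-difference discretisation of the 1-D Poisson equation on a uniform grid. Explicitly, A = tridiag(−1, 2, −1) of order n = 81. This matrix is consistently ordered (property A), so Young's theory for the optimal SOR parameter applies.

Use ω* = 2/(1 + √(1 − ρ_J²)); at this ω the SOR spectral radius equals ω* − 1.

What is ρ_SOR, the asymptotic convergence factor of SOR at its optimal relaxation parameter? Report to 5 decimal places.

ρ_SOR = 0.92622

½·tridiag(1,0,1) at n=81: λ_k = cos(kπ/82); max |λ| at k=1 ⇒ ρ_J = cos(π/82) ≈ 0.99927.
root = sin(π/82) = 0.038303  (since 1−cos² = sin²).
[ω*] 2 ÷ (1 + 0.038303) = 2 ÷ 1.038303 = 1.92622.
ρ(B_{ω*}) = ω*−1 = 0.92622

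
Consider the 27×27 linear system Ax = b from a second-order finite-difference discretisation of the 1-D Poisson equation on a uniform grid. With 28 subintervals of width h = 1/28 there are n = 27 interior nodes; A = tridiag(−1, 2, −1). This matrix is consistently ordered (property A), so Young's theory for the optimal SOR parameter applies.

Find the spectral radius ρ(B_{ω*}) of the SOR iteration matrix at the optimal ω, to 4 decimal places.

ρ_SOR = 0.7986

spectrum of D⁻¹(L+U) = {cos(kπ/28) : 1≤k≤27}; ρ_J = cos(π/28) = 0.9937.
√(1−ρ_J²) = |sin(π/28)| = 0.11196
Then 2/(1+√(1−ρ_J²)) = 2/(1+0.11196); ω* = 2/1.11196 = 1.7986.
[ρ_SOR] ω* − 1 = 0.7986.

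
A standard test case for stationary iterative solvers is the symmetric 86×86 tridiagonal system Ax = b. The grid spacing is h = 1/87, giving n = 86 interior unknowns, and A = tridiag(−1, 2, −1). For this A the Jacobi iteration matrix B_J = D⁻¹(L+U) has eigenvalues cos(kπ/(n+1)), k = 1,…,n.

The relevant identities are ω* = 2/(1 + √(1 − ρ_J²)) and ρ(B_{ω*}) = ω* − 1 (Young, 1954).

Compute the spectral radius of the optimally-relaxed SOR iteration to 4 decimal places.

ρ_SOR = 0.9303

½·tridiag(1,0,1) at n=86: λ_k = cos(kπ/87); max |λ| at k=1 ⇒ ρ_J = cos(π/87) ≈ 0.9993.
1 − cos²(π/87) = sin²(π/87) ⇒ √(1−ρ_J²) = sin(π/87) = 0.03610.
[ω*] 2 ÷ (1 + 0.03610) = 2 ÷ 1.03610 = 1.9303.
At ω = 1.9303 every |λ(B_ω)| = ω−1, so ρ_SOR = 0.9303.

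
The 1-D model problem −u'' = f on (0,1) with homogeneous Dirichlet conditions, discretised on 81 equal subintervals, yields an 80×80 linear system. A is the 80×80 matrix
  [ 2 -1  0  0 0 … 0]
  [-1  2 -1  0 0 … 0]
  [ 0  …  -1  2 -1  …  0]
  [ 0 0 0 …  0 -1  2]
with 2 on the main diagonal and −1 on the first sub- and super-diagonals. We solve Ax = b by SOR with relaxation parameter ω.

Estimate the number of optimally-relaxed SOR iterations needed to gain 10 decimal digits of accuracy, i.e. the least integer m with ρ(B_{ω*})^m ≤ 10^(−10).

m = 297

½·tridiag(1,0,1) at n=80: λ_k = cos(kπ/81); max |λ| at k=1 ⇒ ρ_J = cos(π/81) ≈ 0.9992480.
√(1−ρ_J²) simplifies to sin(π/81) = 0.0387754.
So ω* = 2/1.0387754 = 1.9253440 (Young).
[ρ_SOR] ω* − 1 = 0.9253440.
10·ln10 = 23.0259; −ln(0.9253440) = 0.0775897; m = ⌈23.0259/0.0775897⌉ = ⌈296.765⌉ = 297.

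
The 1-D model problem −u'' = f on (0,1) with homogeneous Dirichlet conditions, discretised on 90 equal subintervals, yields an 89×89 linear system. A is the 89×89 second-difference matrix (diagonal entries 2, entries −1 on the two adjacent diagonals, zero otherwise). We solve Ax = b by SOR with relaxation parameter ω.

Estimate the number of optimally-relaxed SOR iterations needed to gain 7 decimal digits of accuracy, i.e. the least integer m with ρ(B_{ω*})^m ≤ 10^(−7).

ρ_J = max_k |cos(kπ/90)| = cos(π/90) = 0.9993908
√(1 − cos²(π/90)) = sin(π/90) ≈ 0.0348995.
So ω* = 2/1.0348995 = 1.9325548 (Young).
ρ(B_{ω*}) = ω*−1 = 0.9325548
ρ_SOR^m ≤ 10^(−7) ⇔ m ≥ 7·ln10/(−ln 0.9325548) = 16.1181/0.0698274 = 230.828; m = ⌈230.828⌉ = 231.

m = 231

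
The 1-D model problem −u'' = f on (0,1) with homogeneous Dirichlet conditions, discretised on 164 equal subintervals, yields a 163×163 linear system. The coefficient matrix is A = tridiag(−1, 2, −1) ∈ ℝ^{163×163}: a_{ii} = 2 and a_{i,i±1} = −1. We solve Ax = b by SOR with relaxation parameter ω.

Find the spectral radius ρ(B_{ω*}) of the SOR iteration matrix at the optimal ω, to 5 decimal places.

With n=163, ρ(Jacobi) = cos(π/164) = 0.99982.
√(1−ρ_J²) simplifies to sin(π/164) = 0.019155.
ω* = 2 / (1 + 0.019155) = 2 / 1.019155 ≈ 1.96241.
Hence ρ(B_{ω*}) = 1.96241 − 1 = 0.96241.

ρ_SOR = 0.96241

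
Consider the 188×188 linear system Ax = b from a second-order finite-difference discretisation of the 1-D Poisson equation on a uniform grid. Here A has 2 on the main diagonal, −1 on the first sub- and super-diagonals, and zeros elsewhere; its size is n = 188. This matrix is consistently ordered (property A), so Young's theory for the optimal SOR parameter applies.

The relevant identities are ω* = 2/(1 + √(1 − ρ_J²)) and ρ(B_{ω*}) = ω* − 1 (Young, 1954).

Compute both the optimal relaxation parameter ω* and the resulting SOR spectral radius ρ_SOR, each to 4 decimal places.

ω* = 1.9673, ρ_SOR = 0.9673

With n=188, ρ(Jacobi) = cos(π/189) = 0.9999.
root = sin(π/189) = 0.01662  (since 1−cos² = sin²).
Then 2/(1+√(1−ρ_J²)) = 2/(1+0.01662); ω* = 2/1.01662 = 1.9673.
ρ(B_{ω*}) = ω*−1 = 0.9673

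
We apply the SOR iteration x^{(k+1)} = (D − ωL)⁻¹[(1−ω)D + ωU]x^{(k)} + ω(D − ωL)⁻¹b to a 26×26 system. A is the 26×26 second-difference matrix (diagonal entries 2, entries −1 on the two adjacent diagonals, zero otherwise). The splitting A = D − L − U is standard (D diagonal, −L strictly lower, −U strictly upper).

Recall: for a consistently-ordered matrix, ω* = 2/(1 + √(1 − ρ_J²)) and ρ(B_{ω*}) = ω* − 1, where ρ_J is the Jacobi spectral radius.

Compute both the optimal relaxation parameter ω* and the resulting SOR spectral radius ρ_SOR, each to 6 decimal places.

spectrum of D⁻¹(L+U) = {cos(kπ/27) : 1≤k≤26}; ρ_J = cos(π/27) = 0.993238.
√(1 − cos²(π/27)) = sin(π/27) ≈ 0.1160929.
ω* = 2 / (1 + 0.1160929) = 2 / 1.1160929 ≈ 1.791966.
[ρ_SOR] ω* − 1 = 0.791966.

ω* = 1.791966, ρ_SOR = 0.791966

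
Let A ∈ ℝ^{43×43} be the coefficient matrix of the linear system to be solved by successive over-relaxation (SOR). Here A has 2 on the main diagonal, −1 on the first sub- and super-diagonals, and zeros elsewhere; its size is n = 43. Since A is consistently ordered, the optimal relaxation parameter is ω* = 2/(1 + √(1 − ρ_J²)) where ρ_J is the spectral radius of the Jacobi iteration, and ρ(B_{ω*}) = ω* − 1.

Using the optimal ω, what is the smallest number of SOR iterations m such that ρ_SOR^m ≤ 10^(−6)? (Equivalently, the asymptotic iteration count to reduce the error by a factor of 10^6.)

With n=43, ρ(Jacobi) = cos(π/44) = 0.9974521.
1 − cos²(π/44) = sin²(π/44) ⇒ √(1−ρ_J²) = sin(π/44) = 0.0713392.
Young: ω* = 2/(1+√(1−ρ_J²)) = 2/(1+0.0713392) = 2/1.0713392 = 1.8668224.
At ω = 1.8668224 every |λ(B_ω)| = ω−1, so ρ_SOR = 0.8668224.
For 6 digits: m = 6·ln10 / (−ln 0.8668224) = 13.8155/0.142921 = 96.665; round up → m = 97.

m = 97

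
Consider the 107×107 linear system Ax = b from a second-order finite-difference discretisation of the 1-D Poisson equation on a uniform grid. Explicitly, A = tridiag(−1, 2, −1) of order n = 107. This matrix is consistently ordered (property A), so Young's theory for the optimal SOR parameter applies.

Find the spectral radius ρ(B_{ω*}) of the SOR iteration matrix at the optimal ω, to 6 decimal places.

ρ_SOR = 0.943475

B_J for the 107×107 system has eigenvalues cos(kπ/108); ρ_J = cos(π/108) = 0.999577.
√(1 − cos²(π/108)) = sin(π/108) ≈ 0.0290847.
ω* = 2/(1 + 0.0290847) = 2/1.0290847 = 1.943475.
[ρ_SOR] ω* − 1 = 0.943475.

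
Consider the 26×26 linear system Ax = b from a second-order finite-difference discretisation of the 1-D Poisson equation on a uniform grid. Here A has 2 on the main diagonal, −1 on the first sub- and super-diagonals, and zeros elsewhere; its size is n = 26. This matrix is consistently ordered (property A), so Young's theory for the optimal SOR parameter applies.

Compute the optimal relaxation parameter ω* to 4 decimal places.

ρ_J = max_k |cos(kπ/27)| = cos(π/27) = 0.9932
√(1−ρ_J²) = |sin(π/27)| = 0.11609
ω* = 2/(1+0.11609) = 1.7920
[ρ_SOR] ω* − 1 = 0.7920.

ω* = 1.7920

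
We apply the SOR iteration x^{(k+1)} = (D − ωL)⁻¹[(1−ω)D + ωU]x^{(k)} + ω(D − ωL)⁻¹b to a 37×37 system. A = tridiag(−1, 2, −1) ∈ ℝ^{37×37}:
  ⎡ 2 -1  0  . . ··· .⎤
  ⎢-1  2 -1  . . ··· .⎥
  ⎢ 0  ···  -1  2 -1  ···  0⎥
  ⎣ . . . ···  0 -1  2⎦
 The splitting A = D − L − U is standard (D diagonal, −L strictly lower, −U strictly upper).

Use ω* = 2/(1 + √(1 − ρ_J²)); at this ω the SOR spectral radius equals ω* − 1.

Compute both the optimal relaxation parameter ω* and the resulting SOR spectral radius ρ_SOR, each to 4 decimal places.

B_J for the 37×37 system has eigenvalues cos(kπ/38); ρ_J = cos(π/38) = 0.9966.
root = sin(π/38) = 0.08258  (since 1−cos² = sin²).
So ω* = 2/1.08258 = 1.8474 (Young).
ρ_SOR = ω* − 1 = 1.8474 − 1 = 0.8474.

ω* = 1.8474, ρ_SOR = 0.8474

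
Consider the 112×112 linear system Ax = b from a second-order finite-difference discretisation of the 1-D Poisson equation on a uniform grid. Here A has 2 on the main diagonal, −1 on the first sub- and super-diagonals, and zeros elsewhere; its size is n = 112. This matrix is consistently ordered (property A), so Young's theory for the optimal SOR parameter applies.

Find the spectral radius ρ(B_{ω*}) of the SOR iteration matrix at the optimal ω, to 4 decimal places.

ρ_SOR = 0.9459

spectrum of D⁻¹(L+U) = {cos(kπ/113) : 1≤k≤112}; ρ_J = cos(π/113) = 0.9996.
√(1−ρ_J²) = |sin(π/113)| = 0.02780
ω* = 2 / (1 + 0.02780) = 2 / 1.02780 ≈ 1.9459.
ρ_SOR = ω* − 1 = 1.9459 − 1 = 0.9459.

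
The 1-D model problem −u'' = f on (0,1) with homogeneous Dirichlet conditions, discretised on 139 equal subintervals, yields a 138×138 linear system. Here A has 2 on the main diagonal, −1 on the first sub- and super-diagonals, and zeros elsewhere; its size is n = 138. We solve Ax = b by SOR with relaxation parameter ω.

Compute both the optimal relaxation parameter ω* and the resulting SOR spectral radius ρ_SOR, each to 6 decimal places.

ω* = 1.955800, ρ_SOR = 0.955800

With n=138, ρ(Jacobi) = cos(π/139) = 0.999745.
1 − cos²(π/139) = sin²(π/139) ⇒ √(1−ρ_J²) = sin(π/139) = 0.0225995.
Then 2/(1+√(1−ρ_J²)) = 2/(1+0.0225995); ω* = 2/1.0225995 = 1.955800.
[ρ_SOR] ω* − 1 = 0.955800.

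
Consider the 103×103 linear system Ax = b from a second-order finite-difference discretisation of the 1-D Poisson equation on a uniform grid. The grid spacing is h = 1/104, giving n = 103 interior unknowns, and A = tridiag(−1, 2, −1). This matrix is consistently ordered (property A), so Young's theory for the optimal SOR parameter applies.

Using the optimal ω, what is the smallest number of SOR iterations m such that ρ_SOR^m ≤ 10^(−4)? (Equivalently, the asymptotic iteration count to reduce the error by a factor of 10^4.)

m = 153

½·tridiag(1,0,1) at n=103: λ_k = cos(kπ/104); max |λ| at k=1 ⇒ ρ_J = cos(π/104) ≈ 0.9995438.
√(1 − cos²(π/104)) = sin(π/104) ≈ 0.0302030.
ω* = 2 / (1 + 0.0302030) = 2 / 1.0302030 ≈ 1.9413650.
ρ(B_{ω*}) = ω*−1 = 0.9413650
m ≥ 4·ln10 / (−ln 0.9413650) = 152.428; smallest integer m = 153.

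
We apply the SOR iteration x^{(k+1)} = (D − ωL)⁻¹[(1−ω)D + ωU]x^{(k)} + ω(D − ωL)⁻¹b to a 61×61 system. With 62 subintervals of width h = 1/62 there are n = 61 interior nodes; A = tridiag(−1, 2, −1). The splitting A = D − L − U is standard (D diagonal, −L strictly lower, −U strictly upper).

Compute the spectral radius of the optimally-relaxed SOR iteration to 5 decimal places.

½·tridiag(1,0,1) at n=61: λ_k = cos(kπ/62); max |λ| at k=1 ⇒ ρ_J = cos(π/62) ≈ 0.99872.
√(1 − cos²(π/62)) = sin(π/62) ≈ 0.050649.
So ω* = 2/1.050649 = 1.90359 (Young).
[ρ_SOR] ω* − 1 = 0.90359.

ρ_SOR = 0.90359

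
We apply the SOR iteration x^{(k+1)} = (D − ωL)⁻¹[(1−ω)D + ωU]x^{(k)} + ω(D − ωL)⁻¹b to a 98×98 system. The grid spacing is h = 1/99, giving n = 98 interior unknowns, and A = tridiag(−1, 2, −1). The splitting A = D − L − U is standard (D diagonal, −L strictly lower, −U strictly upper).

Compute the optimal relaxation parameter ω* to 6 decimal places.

With n=98, ρ(Jacobi) = cos(π/99) = 0.999497.
√(1 − cos²(π/99)) = sin(π/99) ≈ 0.0317279.
ω* = 2 / (1 + 0.0317279) = 2 / 1.0317279 ≈ 1.938496.
Hence ρ(B_{ω*}) = 1.938496 − 1 = 0.938496.

ω* = 1.938496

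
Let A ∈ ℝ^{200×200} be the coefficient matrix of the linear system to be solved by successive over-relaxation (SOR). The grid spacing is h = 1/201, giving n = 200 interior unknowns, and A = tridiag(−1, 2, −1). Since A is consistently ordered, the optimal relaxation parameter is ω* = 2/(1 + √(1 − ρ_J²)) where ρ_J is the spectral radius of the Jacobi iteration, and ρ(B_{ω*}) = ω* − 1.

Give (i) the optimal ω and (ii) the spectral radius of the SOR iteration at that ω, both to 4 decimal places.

ω* = 1.9692, ρ_SOR = 0.9692

spectrum of D⁻¹(L+U) = {cos(kπ/201) : 1≤k≤200}; ρ_J = cos(π/201) = 0.9999.
root = sin(π/201) = 0.01563  (since 1−cos² = sin²).
[ω*] 2 ÷ (1 + 0.01563) = 2 ÷ 1.01563 = 1.9692.
and ρ(B_{ω*}) = 1.9692 − 1 = 0.9692.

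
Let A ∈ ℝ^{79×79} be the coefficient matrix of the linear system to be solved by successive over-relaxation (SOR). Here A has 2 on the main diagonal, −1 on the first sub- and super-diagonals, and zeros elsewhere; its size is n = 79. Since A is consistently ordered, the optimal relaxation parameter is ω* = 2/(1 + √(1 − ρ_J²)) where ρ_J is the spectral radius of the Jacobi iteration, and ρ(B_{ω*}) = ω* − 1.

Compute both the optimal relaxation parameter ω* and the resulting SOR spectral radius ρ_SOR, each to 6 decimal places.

ω* = 1.924447, ρ_SOR = 0.924447

With n=79, ρ(Jacobi) = cos(π/80) = 0.999229.
√(1−ρ_J²) = |sin(π/80)| = 0.0392598
[ω*] 2 ÷ (1 + 0.0392598) = 2 ÷ 1.0392598 = 1.924447.
At ω = 1.924447 every |λ(B_ω)| = ω−1, so ρ_SOR = 0.924447.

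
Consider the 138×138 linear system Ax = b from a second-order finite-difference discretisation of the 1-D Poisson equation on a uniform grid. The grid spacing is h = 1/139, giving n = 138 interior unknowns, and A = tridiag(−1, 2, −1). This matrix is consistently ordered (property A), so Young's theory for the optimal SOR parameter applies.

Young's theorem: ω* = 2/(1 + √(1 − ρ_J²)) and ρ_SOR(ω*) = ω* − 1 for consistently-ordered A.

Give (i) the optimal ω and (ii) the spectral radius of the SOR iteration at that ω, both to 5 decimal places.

spectrum of D⁻¹(L+U) = {cos(kπ/139) : 1≤k≤138}; ρ_J = cos(π/139) = 0.99974.
√(1−ρ_J²) simplifies to sin(π/139) = 0.022599.
ω* = 2/(1+0.022599) = 1.95580
ρ(B_{ω*}) = ω*−1 = 0.95580

ω* = 1.95580, ρ_SOR = 0.95580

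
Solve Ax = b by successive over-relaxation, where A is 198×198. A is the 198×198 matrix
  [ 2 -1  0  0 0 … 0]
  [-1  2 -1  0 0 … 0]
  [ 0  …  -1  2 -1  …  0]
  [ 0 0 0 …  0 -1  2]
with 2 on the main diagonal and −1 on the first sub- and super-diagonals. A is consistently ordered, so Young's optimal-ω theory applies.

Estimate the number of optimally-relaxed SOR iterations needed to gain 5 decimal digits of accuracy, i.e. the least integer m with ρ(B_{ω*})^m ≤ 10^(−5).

spectrum of D⁻¹(L+U) = {cos(kπ/199) : 1≤k≤198}; ρ_J = cos(π/199) = 0.9998754.
√(1 − cos²(π/199)) = sin(π/199) ≈ 0.0157862.
ω* = 2/(1+0.0157862) = 1.9689183
Hence ρ(B_{ω*}) = 1.9689183 − 1 = 0.9689183.
Need (0.9689183)^m ≤ 10^(−5): m ≥ 5·ln10/|ln 0.9689183| = 11.5129/0.031575 = 364.621 ⇒ m = 365.

m = 365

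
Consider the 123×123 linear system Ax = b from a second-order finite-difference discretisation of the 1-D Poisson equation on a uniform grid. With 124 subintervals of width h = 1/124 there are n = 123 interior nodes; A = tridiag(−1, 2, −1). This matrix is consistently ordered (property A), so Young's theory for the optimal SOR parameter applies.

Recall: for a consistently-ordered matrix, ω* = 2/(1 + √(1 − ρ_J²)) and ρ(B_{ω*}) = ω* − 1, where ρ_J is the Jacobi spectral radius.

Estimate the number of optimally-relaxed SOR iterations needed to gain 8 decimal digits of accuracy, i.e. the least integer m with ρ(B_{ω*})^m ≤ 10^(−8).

n=123: λ(B_J) = 1 − λ(A)/2 = cos(kπ/124); k=1 gives ρ_J = 0.9996791.
√(1 − cos²(π/124)) = sin(π/124) ≈ 0.0253327.
[ω*] 2 ÷ (1 + 0.0253327) = 2 ÷ 1.0253327 = 1.9505864.
[ρ_SOR] ω* − 1 = 0.9505864.
(0.9505864)^m ≤ 10^{−8}  ⇒  m·ln(0.9505864) ≤ −8·ln10  ⇒  m ≥ 363.498  ⇒  m = 364

m = 364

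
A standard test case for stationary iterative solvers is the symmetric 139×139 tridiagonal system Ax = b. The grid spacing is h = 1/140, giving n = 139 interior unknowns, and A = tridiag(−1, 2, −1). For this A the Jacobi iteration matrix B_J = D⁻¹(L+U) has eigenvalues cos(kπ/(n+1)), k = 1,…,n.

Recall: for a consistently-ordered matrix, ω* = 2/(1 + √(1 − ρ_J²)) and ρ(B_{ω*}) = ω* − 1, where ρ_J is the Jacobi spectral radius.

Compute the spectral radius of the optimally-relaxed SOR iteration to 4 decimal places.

ρ_SOR = 0.9561

With n=139, ρ(Jacobi) = cos(π/140) = 0.9997.
1 − cos²(π/140) = sin²(π/140) ⇒ √(1−ρ_J²) = sin(π/140) = 0.02244.
ω* = 2/(1+0.02244) = 1.9561
and ρ(B_{ω*}) = 1.9561 − 1 = 0.9561.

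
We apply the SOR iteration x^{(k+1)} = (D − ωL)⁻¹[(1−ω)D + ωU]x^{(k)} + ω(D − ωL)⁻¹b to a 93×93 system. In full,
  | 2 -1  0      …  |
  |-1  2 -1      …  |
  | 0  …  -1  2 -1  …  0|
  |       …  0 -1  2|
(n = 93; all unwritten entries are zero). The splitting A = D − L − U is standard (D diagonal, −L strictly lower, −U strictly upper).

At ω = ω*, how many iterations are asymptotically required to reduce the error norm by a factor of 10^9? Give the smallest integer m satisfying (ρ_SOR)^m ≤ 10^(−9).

m = 310

spectrum of D⁻¹(L+U) = {cos(kπ/94) : 1≤k≤93}; ρ_J = cos(π/94) = 0.9994416.
√(1 − cos²(π/94)) = sin(π/94) ≈ 0.0334150.
Then 2/(1+√(1−ρ_J²)) = 2/(1+0.0334150); ω* = 2/1.0334150 = 1.9353309.
Hence ρ(B_{ω*}) = 1.9353309 − 1 = 0.9353309.
(0.9353309)^m ≤ 10^{−9}  ⇒  m·ln(0.9353309) ≤ −9·ln10  ⇒  m ≥ 309.974  ⇒  m = 310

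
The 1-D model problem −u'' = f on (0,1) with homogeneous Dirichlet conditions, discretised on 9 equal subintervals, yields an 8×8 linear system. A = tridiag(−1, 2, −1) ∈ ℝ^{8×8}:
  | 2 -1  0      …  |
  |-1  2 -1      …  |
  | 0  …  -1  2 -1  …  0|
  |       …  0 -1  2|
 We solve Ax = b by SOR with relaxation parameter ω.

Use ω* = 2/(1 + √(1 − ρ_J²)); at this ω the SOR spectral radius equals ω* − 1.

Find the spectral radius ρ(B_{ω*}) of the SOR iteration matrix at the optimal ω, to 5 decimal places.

ρ_SOR = 0.49029

n=8: λ(B_J) = 1 − λ(A)/2 = cos(kπ/9); k=1 gives ρ_J = 0.93969.
√(1−ρ_J²) simplifies to sin(π/9) = 0.342020.
ω* = 2 / (1 + 0.342020) = 2 / 1.342020 ≈ 1.49029.
At ω = 1.49029 every |λ(B_ω)| = ω−1, so ρ_SOR = 0.49029.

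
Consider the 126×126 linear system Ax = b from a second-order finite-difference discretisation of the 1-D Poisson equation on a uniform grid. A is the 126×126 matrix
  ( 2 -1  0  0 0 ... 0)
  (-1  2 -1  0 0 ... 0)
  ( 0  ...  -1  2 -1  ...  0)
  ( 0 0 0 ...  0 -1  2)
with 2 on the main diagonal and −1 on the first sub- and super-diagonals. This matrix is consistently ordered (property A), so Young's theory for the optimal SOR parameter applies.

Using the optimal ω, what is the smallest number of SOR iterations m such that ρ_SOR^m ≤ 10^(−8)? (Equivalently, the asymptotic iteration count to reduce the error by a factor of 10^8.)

ρ_J = max_k |cos(kπ/127)| = cos(π/127) = 0.9996941
√(1 − cos²(π/127)) = sin(π/127) ≈ 0.0247344.
ω* = 2 / (1 + 0.0247344) = 2 / 1.0247344 ≈ 1.9517252.
Hence ρ(B_{ω*}) = 1.9517252 − 1 = 0.9517252.
For 8 digits: m = 8·ln10 / (−ln 0.9517252) = 18.4207/0.0494789 = 372.294; round up → m = 373.

m = 373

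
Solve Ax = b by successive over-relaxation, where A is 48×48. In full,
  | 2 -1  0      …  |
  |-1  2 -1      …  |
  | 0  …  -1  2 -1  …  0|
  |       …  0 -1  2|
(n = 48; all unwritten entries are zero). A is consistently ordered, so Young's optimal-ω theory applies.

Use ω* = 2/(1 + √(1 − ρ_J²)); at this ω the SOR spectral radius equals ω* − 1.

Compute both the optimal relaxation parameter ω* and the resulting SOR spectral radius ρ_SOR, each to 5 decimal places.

ω* = 1.87958, ρ_SOR = 0.87958

ρ_J = max_k |cos(kπ/49)| = cos(π/49) = 0.99795
√(1−ρ_J²) simplifies to sin(π/49) = 0.064070.
ω* = 2/(1+0.064070) = 1.87958
ρ(B_{ω*}) = ω*−1 = 0.87958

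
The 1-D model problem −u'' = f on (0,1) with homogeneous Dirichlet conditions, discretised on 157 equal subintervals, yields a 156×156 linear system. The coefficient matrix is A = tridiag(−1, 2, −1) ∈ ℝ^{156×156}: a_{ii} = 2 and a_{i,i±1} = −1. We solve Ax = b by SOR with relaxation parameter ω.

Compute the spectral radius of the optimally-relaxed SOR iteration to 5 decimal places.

½·tridiag(1,0,1) at n=156: λ_k = cos(kπ/157); max |λ| at k=1 ⇒ ρ_J = cos(π/157) ≈ 0.99980.
√(1−ρ_J²) = |sin(π/157)| = 0.020009
ω* = 2 / (1 + 0.020009) = 2 / 1.020009 ≈ 1.96077.
ρ_SOR = ω* − 1 = 1.96077 − 1 = 0.96077.

ρ_SOR = 0.96077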